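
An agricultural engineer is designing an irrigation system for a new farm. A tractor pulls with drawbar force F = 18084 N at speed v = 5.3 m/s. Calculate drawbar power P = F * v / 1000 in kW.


P = F * v / 1000
  = 18084 * 5.3 / 1000
  = 95845.20 / 1000
  = 95.85 kW


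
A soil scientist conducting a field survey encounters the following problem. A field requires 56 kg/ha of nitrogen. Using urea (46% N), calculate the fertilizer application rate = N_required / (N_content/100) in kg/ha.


Rate = N_required / (N_content / 100)
     = 56 / (46 / 100)
     = 56 / 0.46
     = 121.74 kg/ha


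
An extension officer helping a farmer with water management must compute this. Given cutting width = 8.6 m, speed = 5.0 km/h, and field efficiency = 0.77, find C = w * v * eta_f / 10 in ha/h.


C = w * v * eta_f / 10
  = 8.6 * 5.0 * 0.77 / 10
  = 33.11 / 10
  = 3.31 ha/h


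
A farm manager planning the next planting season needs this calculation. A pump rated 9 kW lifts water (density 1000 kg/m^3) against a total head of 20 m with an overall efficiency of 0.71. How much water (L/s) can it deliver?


Q = (P * 1000 * eta) / (rho * g * H)
  = (9 * 1000 * 0.71) / (1000 * 9.81 * 20)
  = 6390 / 196200
  = 0.03257 m^3/s = 32.57 L/s


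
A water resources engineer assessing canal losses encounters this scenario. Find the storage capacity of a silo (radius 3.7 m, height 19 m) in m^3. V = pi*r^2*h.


V = pi * r^2 * h
  = pi * 3.7^2 * 19
  = pi * 13.69 * 19
  = 817.16 m^3


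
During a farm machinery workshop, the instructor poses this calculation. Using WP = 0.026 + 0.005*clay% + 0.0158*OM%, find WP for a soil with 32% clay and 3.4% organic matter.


WP = 0.026 + 0.005*32 + 0.0158*3.4
   = 0.026 + 0.1600 + 0.0537
   = 0.2397


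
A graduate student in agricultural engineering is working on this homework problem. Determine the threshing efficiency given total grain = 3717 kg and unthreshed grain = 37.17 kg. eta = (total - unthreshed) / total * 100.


eta = (total - unthreshed) / total * 100
    = (3717 - 37.17) / 3717 * 100
    = 3679.83 / 3717 * 100
    = 99%


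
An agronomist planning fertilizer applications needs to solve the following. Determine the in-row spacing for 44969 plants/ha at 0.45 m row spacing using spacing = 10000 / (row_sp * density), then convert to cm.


spacing = 10000 / (row_sp * density)
        = 10000 / (0.45 * 44969)
        = 10000 / 20236.05
        = 0.49417 m = 49.42 cm


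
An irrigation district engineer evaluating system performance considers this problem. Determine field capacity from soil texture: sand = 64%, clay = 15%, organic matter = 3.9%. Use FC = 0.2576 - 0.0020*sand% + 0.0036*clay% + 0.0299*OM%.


FC = 0.2576 - 0.0020*64 + 0.0036*15 + 0.0299*3.9
   = 0.2576 - 0.1280 + 0.0540 + 0.1166
   = 0.3002


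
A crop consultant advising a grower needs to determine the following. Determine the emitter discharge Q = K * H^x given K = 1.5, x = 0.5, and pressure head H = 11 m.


Q = K * H^x
  = 1.5 * 11^0.5
  = 1.5 * 3.3166
  = 4.97 L/h


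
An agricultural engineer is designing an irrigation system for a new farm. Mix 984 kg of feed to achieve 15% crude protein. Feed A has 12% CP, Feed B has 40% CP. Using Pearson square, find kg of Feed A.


parts_A = CP_b - target = 40 - 15 = 25
parts_B = target - CP_a = 15 - 12 = 3
total_parts = 25 + 3 = 28
Feed A = 984 * 25 / 28 = 878.57 kg
Feed B = 984 * 3 / 28 = 105.43 kg

878.57 kg


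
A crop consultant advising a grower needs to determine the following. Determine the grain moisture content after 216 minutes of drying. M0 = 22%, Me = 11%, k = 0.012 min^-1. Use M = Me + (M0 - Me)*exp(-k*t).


M = Me + (M0 - Me) * e^(-k*t)
  = 11 + (22 - 11) * e^(-0.012*216)
  = 11 + 11 * e^(-2.592)
  = 11 + 11 * 0.07487
  = 11 + 0.8236
  = 11.82%


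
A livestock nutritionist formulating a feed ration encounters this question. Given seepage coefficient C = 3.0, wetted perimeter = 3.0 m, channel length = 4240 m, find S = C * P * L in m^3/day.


S = C * P * L
  = 3.0 * 3.0 * 4240
  = 38160 m^3/day


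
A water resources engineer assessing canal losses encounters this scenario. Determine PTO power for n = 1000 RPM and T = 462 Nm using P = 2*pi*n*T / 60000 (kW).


P = 2*pi*n*T / 60000
  = 2*pi * 1000 * 462 / 60000
  = 2902831.61 / 60000
  = 48.38 kW


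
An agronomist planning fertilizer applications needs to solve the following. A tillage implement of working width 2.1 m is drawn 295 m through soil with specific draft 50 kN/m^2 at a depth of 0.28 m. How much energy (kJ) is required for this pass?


E = k * d * w * L
  = 50 * 0.28 * 2.1 * 295
  = 8673 kJ


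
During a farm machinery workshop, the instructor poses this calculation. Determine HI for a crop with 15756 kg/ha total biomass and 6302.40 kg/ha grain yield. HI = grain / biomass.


HI = grain_yield / biomass
   = 6302.40 / 15756
   = 0.40


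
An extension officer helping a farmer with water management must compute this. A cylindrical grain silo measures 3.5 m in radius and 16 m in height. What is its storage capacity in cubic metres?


V = pi * r^2 * h
  = pi * 3.5^2 * 16
  = pi * 12.25 * 16
  = 615.75 m^3


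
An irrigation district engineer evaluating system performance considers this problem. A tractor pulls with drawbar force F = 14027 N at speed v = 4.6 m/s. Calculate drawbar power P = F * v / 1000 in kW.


P = F * v / 1000
  = 14027 * 4.6 / 1000
  = 64524.20 / 1000
  = 64.52 kW


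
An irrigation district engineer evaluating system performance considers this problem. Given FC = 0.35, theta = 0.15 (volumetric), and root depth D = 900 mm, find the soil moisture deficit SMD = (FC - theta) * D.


SMD = (FC - theta) * D
    = (0.35 - 0.15) * 900
    = 0.200 * 900
    = 180 mm


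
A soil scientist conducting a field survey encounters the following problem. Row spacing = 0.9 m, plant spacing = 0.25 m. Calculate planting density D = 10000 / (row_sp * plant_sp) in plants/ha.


D = 10000 / (row_sp * plant_sp)
  = 10000 / (0.9 * 0.25)
  = 10000 / 0.2250
  = 44444.44 plants/ha


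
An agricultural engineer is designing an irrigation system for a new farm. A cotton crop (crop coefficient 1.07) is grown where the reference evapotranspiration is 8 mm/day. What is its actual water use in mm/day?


ETc = Kc * ET0
    = 1.07 * 8
    = 8.56 mm/day


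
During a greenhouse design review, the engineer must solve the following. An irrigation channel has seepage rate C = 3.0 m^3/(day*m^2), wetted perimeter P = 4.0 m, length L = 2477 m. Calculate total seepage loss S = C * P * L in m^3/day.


S = C * P * L
  = 3.0 * 4.0 * 2477
  = 29724 m^3/day


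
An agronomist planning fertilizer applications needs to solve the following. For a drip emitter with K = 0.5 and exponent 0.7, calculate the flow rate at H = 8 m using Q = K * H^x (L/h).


Q = K * H^x
  = 0.5 * 8^0.7
  = 0.5 * 4.2871
  = 2.14 L/h


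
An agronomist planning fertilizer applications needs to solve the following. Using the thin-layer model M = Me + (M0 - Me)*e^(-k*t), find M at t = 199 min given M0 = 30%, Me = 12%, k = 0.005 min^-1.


M = Me + (M0 - Me) * e^(-k*t)
  = 12 + (30 - 12) * e^(-0.005*199)
  = 12 + 18 * e^(-0.995)
  = 12 + 18 * 0.36972
  = 12 + 6.6550
  = 18.66%


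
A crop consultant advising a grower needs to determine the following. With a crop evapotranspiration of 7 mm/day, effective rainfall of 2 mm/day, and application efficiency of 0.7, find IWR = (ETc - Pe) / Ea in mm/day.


IWR = (ETc - Pe) / Ea
    = (7 - 2) / 0.7
    = 5 / 0.7
    = 7.14 mm/day


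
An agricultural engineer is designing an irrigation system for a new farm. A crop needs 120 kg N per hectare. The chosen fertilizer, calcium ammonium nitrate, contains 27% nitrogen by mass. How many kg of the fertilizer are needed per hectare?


Rate = N_required / (N_content / 100)
     = 120 / (27 / 100)
     = 120 / 0.27
     = 444.44 kg/ha


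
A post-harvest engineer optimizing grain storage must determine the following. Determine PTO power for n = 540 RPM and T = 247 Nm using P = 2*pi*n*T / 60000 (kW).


P = 2*pi*n*T / 60000
  = 2*pi * 540 * 247 / 60000
  = 838051.26 / 60000
  = 13.97 kW


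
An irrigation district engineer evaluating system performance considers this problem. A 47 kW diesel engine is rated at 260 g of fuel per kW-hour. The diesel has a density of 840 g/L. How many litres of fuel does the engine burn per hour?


FC = P * BSFC / rho_fuel
   = 47 * 260 / 840
   = 12220 / 840
   = 14.55 L/h


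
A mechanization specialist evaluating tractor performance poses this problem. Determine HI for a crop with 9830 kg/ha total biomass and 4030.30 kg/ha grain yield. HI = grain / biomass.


HI = grain_yield / biomass
   = 4030.30 / 9830
   = 0.41


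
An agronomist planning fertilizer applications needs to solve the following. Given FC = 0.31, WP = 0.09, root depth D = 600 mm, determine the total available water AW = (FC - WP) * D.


AW = (FC - WP) * D
   = (0.31 - 0.09) * 600
   = 0.22 * 600
   = 132 mm


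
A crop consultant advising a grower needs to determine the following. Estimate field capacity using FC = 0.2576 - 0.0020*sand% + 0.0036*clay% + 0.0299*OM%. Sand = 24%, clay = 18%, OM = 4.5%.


FC = 0.2576 - 0.0020*24 + 0.0036*18 + 0.0299*4.5
   = 0.2576 - 0.0480 + 0.0648 + 0.1346
   = 0.4090


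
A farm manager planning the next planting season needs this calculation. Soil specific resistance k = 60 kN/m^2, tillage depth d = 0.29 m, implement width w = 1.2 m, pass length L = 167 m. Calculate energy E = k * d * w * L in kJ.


E = k * d * w * L
  = 60 * 0.29 * 1.2 * 167
  = 3486.96 kJ


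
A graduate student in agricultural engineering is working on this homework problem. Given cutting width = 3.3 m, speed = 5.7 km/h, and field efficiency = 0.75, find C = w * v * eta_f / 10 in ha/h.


C = w * v * eta_f / 10
  = 3.3 * 5.7 * 0.75 / 10
  = 14.11 / 10
  = 1.41 ha/h


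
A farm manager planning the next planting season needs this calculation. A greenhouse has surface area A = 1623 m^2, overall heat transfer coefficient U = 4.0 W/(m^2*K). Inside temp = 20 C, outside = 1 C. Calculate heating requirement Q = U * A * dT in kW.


dT = 20 - (1) = 19 K
Q = U * A * dT
  = 4.0 * 1623 * 19
  = 123348 W = 123.35 kW


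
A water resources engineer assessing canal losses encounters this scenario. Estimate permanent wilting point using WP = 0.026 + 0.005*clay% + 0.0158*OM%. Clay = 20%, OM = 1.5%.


WP = 0.026 + 0.005*20 + 0.0158*1.5
   = 0.026 + 0.1000 + 0.0237
   = 0.1497


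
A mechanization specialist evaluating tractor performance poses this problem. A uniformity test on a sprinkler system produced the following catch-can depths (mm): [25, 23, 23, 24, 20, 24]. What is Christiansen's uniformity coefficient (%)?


xbar = 139 / 6 = 23.167
sum|xi - xbar| = 7
CU = 100 * (1 - 7 / (6 * 23.167))
   = 100 * (1 - 0.0504)
   = 94.96%


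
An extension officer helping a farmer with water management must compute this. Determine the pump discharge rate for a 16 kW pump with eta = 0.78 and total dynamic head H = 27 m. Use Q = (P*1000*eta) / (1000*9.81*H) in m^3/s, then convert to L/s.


Q = (P * 1000 * eta) / (rho * g * H)
  = (16 * 1000 * 0.78) / (1000 * 9.81 * 27)
  = 12480 / 264870
  = 0.04712 m^3/s = 47.12 L/s


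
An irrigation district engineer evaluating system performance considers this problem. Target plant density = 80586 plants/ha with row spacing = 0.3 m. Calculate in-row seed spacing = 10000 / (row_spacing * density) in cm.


spacing = 10000 / (row_sp * density)
        = 10000 / (0.3 * 80586)
        = 10000 / 24175.80
        = 0.41364 m = 41.36 cm


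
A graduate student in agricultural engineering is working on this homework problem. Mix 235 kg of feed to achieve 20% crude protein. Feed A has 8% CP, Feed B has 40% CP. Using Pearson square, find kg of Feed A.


parts_A = CP_b - target = 40 - 20 = 20
parts_B = target - CP_a = 20 - 8 = 12
total_parts = 20 + 12 = 32
Feed A = 235 * 20 / 32 = 146.88 kg
Feed B = 235 * 12 / 32 = 88.13 kg

146.88 kg


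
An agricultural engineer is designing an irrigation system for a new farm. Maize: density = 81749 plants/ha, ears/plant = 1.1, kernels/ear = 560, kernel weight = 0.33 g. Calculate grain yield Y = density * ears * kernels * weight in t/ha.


Y = density * ears * kernels * kw
  = 81749 * 1.1 * 560 * 0.33 g/ha
  = 16617936.72 g/ha
  = 16617.94 kg/ha = 16.62 t/ha


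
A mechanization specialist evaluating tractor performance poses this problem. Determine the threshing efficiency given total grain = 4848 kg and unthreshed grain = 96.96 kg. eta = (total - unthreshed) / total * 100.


eta = (total - unthreshed) / total * 100
    = (4848 - 96.96) / 4848 * 100
    = 4751.04 / 4848 * 100
    = 98%


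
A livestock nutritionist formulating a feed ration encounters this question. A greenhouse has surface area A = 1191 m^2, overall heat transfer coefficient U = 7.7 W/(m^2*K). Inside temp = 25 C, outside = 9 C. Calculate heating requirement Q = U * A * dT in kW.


dT = 25 - (9) = 16 K
Q = U * A * dT
  = 7.7 * 1191 * 16
  = 146731.20 W = 146.73 kW


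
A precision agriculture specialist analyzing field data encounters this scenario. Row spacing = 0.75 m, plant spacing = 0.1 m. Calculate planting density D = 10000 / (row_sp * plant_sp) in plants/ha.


D = 10000 / (row_sp * plant_sp)
  = 10000 / (0.75 * 0.1)
  = 10000 / 0.0750
  = 133333.33 plants/ha


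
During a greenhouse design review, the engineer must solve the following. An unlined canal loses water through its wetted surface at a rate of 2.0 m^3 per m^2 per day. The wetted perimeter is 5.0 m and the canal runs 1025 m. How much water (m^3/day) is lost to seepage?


S = C * P * L
  = 2.0 * 5.0 * 1025
  = 10250 m^3/day


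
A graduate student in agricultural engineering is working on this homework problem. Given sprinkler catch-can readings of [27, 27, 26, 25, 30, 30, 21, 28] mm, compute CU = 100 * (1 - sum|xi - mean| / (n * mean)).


xbar = 214 / 8 = 26.750
sum|xi - xbar| = 16.500
CU = 100 * (1 - 16.500 / (8 * 26.750))
   = 100 * (1 - 0.0771)
   = 92.29%


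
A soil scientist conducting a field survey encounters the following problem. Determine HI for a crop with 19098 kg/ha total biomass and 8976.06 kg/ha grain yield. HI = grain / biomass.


HI = grain_yield / biomass
   = 8976.06 / 19098
   = 0.47


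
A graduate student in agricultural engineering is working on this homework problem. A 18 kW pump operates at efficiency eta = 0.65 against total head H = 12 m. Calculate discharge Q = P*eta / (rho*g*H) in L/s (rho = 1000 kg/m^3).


Q = (P * 1000 * eta) / (rho * g * H)
  = (18 * 1000 * 0.65) / (1000 * 9.81 * 12)
  = 11700 / 117720
  = 0.09939 m^3/s = 99.39 L/s


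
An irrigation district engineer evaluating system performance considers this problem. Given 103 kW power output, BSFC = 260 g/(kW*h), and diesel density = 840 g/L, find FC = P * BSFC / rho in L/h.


FC = P * BSFC / rho_fuel
   = 103 * 260 / 840
   = 26780 / 840
   = 31.88 L/h


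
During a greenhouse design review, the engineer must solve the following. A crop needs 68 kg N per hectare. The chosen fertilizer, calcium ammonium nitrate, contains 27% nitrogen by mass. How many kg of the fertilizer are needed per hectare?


Rate = N_required / (N_content / 100)
     = 68 / (27 / 100)
     = 68 / 0.27
     = 251.85 kg/ha


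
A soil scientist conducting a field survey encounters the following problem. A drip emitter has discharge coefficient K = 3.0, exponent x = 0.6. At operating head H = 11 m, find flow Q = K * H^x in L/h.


Q = K * H^x
  = 3.0 * 11^0.6
  = 3.0 * 4.2154
  = 12.65 L/h


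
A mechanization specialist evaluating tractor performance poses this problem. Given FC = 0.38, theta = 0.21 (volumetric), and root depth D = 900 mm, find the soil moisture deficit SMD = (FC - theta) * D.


SMD = (FC - theta) * D
    = (0.38 - 0.21) * 900
    = 0.170 * 900
    = 153 mm


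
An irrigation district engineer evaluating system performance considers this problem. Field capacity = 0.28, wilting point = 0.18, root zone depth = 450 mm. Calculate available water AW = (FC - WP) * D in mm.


AW = (FC - WP) * D
   = (0.28 - 0.18) * 450
   = 0.10 * 450
   = 45 mm


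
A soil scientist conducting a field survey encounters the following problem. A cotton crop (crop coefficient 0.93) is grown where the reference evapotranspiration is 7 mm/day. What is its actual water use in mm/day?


ETc = Kc * ET0
    = 0.93 * 7
    = 6.51 mm/day


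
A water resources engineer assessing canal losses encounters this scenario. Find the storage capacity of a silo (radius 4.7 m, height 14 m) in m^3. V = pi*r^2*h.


V = pi * r^2 * h
  = pi * 4.7^2 * 14
  = pi * 22.09 * 14
  = 971.57 m^3


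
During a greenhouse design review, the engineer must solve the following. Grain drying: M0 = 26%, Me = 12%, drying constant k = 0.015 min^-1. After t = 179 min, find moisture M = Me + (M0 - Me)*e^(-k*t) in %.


M = Me + (M0 - Me) * e^(-k*t)
  = 12 + (26 - 12) * e^(-0.015*179)
  = 12 + 14 * e^(-2.685)
  = 12 + 14 * 0.06822
  = 12 + 0.9551
  = 12.96%


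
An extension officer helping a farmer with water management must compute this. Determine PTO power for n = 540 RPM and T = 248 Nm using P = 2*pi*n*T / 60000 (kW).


P = 2*pi*n*T / 60000
  = 2*pi * 540 * 248 / 60000
  = 841444.18 / 60000
  = 14.02 kW


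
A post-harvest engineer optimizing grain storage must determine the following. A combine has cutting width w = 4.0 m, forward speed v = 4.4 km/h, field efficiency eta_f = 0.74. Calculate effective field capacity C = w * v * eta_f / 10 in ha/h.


C = w * v * eta_f / 10
  = 4.0 * 4.4 * 0.74 / 10
  = 13.02 / 10
  = 1.30 ha/h


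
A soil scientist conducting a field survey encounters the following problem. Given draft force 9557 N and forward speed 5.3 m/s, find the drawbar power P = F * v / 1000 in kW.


P = F * v / 1000
  = 9557 * 5.3 / 1000
  = 50652.10 / 1000
  = 50.65 kW


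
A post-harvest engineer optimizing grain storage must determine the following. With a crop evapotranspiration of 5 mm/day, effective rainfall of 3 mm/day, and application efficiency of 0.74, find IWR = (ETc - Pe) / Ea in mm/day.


IWR = (ETc - Pe) / Ea
    = (5 - 3) / 0.74
    = 2 / 0.74
    = 2.70 mm/day


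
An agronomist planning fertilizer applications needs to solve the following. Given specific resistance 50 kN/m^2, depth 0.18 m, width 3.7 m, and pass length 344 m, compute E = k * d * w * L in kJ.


E = k * d * w * L
  = 50 * 0.18 * 3.7 * 344
  = 11455.20 kJ


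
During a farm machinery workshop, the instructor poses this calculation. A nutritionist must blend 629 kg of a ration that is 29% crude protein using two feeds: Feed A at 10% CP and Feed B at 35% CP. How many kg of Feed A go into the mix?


parts_A = CP_b - target = 35 - 29 = 6
parts_B = target - CP_a = 29 - 10 = 19
total_parts = 6 + 19 = 25
Feed A = 629 * 6 / 25 = 150.96 kg
Feed B = 629 * 19 / 25 = 478.04 kg

150.96 kg


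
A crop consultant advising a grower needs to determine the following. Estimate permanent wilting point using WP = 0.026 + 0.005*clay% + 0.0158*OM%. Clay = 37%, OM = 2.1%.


WP = 0.026 + 0.005*37 + 0.0158*2.1
   = 0.026 + 0.1850 + 0.0332
   = 0.2442


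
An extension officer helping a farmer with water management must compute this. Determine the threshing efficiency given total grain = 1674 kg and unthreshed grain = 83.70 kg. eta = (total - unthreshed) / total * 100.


eta = (total - unthreshed) / total * 100
    = (1674 - 83.70) / 1674 * 100
    = 1590.30 / 1674 * 100
    = 95%


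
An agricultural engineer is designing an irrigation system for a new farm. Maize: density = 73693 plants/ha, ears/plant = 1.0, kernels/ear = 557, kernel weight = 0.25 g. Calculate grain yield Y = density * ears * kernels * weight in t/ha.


Y = density * ears * kernels * kw
  = 73693 * 1.0 * 557 * 0.25 g/ha
  = 10261750.25 g/ha
  = 10261.75 kg/ha = 10.26 t/ha


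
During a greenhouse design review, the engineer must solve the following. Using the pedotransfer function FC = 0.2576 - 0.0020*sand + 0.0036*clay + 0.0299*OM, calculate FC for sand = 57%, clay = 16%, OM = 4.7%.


FC = 0.2576 - 0.0020*57 + 0.0036*16 + 0.0299*4.7
   = 0.2576 - 0.1140 + 0.0576 + 0.1405
   = 0.3417


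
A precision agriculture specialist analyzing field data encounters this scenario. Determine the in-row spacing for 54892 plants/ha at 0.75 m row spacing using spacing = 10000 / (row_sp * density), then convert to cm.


spacing = 10000 / (row_sp * density)
        = 10000 / (0.75 * 54892)
        = 10000 / 41169
        = 0.24290 m = 24.29 cm


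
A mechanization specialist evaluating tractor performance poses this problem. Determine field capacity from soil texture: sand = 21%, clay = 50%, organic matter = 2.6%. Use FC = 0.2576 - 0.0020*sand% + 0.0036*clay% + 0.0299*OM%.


FC = 0.2576 - 0.0020*21 + 0.0036*50 + 0.0299*2.6
   = 0.2576 - 0.0420 + 0.1800 + 0.0777
   = 0.4733


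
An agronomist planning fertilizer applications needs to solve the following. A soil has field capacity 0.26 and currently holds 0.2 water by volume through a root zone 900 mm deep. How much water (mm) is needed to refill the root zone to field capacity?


SMD = (FC - theta) * D
    = (0.26 - 0.2) * 900
    = 0.060 * 900
    = 54 mm


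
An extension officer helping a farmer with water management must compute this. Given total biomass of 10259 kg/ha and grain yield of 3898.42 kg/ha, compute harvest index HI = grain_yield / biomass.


HI = grain_yield / biomass
   = 3898.42 / 10259
   = 0.38


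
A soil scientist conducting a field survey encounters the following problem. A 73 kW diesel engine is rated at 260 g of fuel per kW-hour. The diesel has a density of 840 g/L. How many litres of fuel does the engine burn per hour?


FC = P * BSFC / rho_fuel
   = 73 * 260 / 840
   = 18980 / 840
   = 22.60 L/h


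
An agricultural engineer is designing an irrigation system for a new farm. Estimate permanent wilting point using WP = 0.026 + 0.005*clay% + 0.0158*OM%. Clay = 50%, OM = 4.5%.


WP = 0.026 + 0.005*50 + 0.0158*4.5
   = 0.026 + 0.2500 + 0.0711
   = 0.3471


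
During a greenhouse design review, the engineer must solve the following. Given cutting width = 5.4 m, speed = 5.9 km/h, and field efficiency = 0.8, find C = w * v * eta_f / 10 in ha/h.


C = w * v * eta_f / 10
  = 5.4 * 5.9 * 0.8 / 10
  = 25.49 / 10
  = 2.55 ha/h


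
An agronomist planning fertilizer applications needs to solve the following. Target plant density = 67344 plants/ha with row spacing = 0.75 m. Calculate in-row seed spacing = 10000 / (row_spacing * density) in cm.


spacing = 10000 / (row_sp * density)
        = 10000 / (0.75 * 67344)
        = 10000 / 50508
        = 0.19799 m = 19.80 cm


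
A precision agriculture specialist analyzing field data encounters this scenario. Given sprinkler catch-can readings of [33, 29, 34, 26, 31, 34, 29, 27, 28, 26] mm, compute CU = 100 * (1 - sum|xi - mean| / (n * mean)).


xbar = 297 / 10 = 29.700
sum|xi - xbar| = 26.400
CU = 100 * (1 - 26.400 / (10 * 29.700))
   = 100 * (1 - 0.0889)
   = 91.11%


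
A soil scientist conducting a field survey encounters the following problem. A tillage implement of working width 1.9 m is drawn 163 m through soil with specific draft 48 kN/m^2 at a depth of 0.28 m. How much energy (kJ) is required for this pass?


E = k * d * w * L
  = 48 * 0.28 * 1.9 * 163
  = 4162.37 kJ


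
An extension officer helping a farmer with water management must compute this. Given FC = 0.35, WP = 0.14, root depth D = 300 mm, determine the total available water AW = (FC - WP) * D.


AW = (FC - WP) * D
   = (0.35 - 0.14) * 300
   = 0.21 * 300
   = 63 mm


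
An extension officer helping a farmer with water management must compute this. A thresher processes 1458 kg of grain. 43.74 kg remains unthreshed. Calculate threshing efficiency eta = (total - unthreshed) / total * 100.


eta = (total - unthreshed) / total * 100
    = (1458 - 43.74) / 1458 * 100
    = 1414.26 / 1458 * 100
    = 97%


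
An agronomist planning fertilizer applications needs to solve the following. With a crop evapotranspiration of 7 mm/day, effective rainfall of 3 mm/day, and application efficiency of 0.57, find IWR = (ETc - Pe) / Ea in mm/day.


IWR = (ETc - Pe) / Ea
    = (7 - 3) / 0.57
    = 4 / 0.57
    = 7.02 mm/day


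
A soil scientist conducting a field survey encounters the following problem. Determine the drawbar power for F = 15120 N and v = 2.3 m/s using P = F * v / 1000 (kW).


P = F * v / 1000
  = 15120 * 2.3 / 1000
  = 34776 / 1000
  = 34.78 kW


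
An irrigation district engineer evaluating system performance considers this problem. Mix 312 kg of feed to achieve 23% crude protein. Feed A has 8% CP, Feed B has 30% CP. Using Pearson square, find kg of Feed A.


parts_A = CP_b - target = 30 - 23 = 7
parts_B = target - CP_a = 23 - 8 = 15
total_parts = 7 + 15 = 22
Feed A = 312 * 7 / 22 = 99.27 kg
Feed B = 312 * 15 / 22 = 212.73 kg

99.27 kg


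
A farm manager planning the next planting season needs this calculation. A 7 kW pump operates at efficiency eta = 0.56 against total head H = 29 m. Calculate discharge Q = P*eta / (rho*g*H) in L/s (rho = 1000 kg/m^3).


Q = (P * 1000 * eta) / (rho * g * H)
  = (7 * 1000 * 0.56) / (1000 * 9.81 * 29)
  = 3920 / 284490
  = 0.01378 m^3/s = 13.78 L/s


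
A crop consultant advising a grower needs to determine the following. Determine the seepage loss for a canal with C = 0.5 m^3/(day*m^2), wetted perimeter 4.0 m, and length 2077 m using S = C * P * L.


S = C * P * L
  = 0.5 * 4.0 * 2077
  = 4154 m^3/day


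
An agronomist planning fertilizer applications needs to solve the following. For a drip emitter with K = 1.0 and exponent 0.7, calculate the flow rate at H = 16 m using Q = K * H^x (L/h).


Q = K * H^x
  = 1.0 * 16^0.7
  = 1.0 * 6.9644
  = 6.96 L/h


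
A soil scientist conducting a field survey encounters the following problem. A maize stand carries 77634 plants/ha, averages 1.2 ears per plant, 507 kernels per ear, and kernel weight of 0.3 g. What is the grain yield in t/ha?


Y = density * ears * kernels * kw
  = 77634 * 1.2 * 507 * 0.3 g/ha
  = 14169757.68 g/ha
  = 14169.76 kg/ha = 14.17 t/ha


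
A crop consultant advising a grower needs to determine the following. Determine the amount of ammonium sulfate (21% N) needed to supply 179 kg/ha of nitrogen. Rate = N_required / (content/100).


Rate = N_required / (N_content / 100)
     = 179 / (21 / 100)
     = 179 / 0.21
     = 852.38 kg/ha


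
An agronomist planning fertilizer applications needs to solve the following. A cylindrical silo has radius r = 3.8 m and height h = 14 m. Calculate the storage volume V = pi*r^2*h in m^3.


V = pi * r^2 * h
  = pi * 3.8^2 * 14
  = pi * 14.44 * 14
  = 635.10 m^3


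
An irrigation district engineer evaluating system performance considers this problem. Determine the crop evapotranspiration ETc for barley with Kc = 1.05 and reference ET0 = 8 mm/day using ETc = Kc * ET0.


ETc = Kc * ET0
    = 1.05 * 8
    = 8.40 mm/day


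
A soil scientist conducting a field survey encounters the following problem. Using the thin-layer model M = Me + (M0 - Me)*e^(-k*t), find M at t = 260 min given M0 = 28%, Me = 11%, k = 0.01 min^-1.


M = Me + (M0 - Me) * e^(-k*t)
  = 11 + (28 - 11) * e^(-0.01*260)
  = 11 + 17 * e^(-2.600)
  = 11 + 17 * 0.07427
  = 11 + 1.2627
  = 12.26%


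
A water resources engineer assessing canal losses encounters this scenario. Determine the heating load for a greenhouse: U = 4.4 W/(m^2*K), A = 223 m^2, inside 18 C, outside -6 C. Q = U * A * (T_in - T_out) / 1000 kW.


dT = 18 - (-6) = 24 K
Q = U * A * dT
  = 4.4 * 223 * 24
  = 23548.80 W = 23.55 kW


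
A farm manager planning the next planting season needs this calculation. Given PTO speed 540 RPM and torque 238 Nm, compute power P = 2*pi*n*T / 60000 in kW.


P = 2*pi*n*T / 60000
  = 2*pi * 540 * 238 / 60000
  = 807514.98 / 60000
  = 13.46 kW


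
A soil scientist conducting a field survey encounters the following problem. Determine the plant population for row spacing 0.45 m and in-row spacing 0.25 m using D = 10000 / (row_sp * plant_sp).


D = 10000 / (row_sp * plant_sp)
  = 10000 / (0.45 * 0.25)
  = 10000 / 0.1125
  = 88888.89 plants/ha


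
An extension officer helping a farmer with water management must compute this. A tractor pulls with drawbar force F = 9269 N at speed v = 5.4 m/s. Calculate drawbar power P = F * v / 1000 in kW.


P = F * v / 1000
  = 9269 * 5.4 / 1000
  = 50052.60 / 1000
  = 50.05 kW


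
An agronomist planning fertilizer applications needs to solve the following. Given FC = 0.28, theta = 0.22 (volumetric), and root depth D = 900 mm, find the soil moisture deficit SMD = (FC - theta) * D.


SMD = (FC - theta) * D
    = (0.28 - 0.22) * 900
    = 0.060 * 900
    = 54 mm


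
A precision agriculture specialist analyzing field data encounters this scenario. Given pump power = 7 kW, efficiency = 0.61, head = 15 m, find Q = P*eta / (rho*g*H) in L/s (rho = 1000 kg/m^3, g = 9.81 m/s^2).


Q = (P * 1000 * eta) / (rho * g * H)
  = (7 * 1000 * 0.61) / (1000 * 9.81 * 15)
  = 4270 / 147150
  = 0.02902 m^3/s = 29.02 L/s


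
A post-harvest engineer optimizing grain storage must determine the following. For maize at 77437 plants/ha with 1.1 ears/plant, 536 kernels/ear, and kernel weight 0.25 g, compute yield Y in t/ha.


Y = density * ears * kernels * kw
  = 77437 * 1.1 * 536 * 0.25 g/ha
  = 11414213.80 g/ha
  = 11414.21 kg/ha = 11.41 t/ha


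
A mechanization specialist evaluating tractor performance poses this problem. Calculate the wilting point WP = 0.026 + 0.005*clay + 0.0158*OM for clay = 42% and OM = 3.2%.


WP = 0.026 + 0.005*42 + 0.0158*3.2
   = 0.026 + 0.2100 + 0.0506
   = 0.2866


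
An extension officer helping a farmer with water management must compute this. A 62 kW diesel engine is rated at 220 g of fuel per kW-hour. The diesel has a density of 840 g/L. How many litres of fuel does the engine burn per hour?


FC = P * BSFC / rho_fuel
   = 62 * 220 / 840
   = 13640 / 840
   = 16.24 L/h


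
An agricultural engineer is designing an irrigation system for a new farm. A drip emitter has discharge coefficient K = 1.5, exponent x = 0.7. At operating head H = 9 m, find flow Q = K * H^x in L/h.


Q = K * H^x
  = 1.5 * 9^0.7
  = 1.5 * 4.6555
  = 6.98 L/h


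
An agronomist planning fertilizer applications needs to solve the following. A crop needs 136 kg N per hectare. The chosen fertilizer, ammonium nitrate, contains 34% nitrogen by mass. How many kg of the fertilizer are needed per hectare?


Rate = N_required / (N_content / 100)
     = 136 / (34 / 100)
     = 136 / 0.34
     = 400 kg/ha


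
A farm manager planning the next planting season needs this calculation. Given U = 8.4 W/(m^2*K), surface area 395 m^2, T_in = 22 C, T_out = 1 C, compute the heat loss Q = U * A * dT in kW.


dT = 22 - (1) = 21 K
Q = U * A * dT
  = 8.4 * 395 * 21
  = 69678 W = 69.68 kW


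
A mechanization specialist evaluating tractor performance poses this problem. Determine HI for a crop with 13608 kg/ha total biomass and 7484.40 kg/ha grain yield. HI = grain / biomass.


HI = grain_yield / biomass
   = 7484.40 / 13608
   = 0.55


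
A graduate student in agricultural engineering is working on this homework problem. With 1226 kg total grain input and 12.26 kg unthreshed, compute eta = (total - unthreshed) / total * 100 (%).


eta = (total - unthreshed) / total * 100
    = (1226 - 12.26) / 1226 * 100
    = 1213.74 / 1226 * 100
    = 99%


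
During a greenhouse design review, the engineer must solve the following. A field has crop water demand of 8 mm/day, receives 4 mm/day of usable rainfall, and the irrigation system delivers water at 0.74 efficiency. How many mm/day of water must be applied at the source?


IWR = (ETc - Pe) / Ea
    = (8 - 4) / 0.74
    = 4 / 0.74
    = 5.41 mm/day


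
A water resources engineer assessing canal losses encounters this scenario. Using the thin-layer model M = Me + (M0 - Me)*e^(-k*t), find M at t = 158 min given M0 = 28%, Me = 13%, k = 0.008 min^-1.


M = Me + (M0 - Me) * e^(-k*t)
  = 13 + (28 - 13) * e^(-0.008*158)
  = 13 + 15 * e^(-1.264)
  = 13 + 15 * 0.28252
  = 13 + 4.2378
  = 17.24%


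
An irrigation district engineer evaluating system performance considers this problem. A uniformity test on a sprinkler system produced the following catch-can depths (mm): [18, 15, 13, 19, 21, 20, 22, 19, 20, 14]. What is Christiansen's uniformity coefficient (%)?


xbar = 181 / 10 = 18.100
sum|xi - xbar| = 24.800
CU = 100 * (1 - 24.800 / (10 * 18.100))
   = 100 * (1 - 0.1370)
   = 86.30%


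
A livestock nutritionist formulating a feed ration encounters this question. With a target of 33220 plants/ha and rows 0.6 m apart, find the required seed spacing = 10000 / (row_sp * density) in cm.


spacing = 10000 / (row_sp * density)
        = 10000 / (0.6 * 33220)
        = 10000 / 19932
        = 0.50171 m = 50.17 cm


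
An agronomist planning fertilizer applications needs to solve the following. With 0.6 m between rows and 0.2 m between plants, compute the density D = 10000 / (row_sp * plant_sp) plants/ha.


D = 10000 / (row_sp * plant_sp)
  = 10000 / (0.6 * 0.2)
  = 10000 / 0.1200
  = 83333.33 plants/ha


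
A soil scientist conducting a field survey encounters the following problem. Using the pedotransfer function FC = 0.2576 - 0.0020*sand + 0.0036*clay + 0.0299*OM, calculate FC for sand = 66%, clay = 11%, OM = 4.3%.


FC = 0.2576 - 0.0020*66 + 0.0036*11 + 0.0299*4.3
   = 0.2576 - 0.1320 + 0.0396 + 0.1286
   = 0.2938


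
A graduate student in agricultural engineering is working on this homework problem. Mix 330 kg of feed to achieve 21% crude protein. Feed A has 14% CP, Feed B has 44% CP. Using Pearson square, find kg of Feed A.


parts_A = CP_b - target = 44 - 21 = 23
parts_B = target - CP_a = 21 - 14 = 7
total_parts = 23 + 7 = 30
Feed A = 330 * 23 / 30 = 253 kg
Feed B = 330 * 7 / 30 = 77 kg

253 kg


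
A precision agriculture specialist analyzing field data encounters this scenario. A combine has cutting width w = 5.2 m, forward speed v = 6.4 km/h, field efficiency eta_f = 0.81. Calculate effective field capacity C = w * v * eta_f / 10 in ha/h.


C = w * v * eta_f / 10
  = 5.2 * 6.4 * 0.81 / 10
  = 26.96 / 10
  = 2.70 ha/h


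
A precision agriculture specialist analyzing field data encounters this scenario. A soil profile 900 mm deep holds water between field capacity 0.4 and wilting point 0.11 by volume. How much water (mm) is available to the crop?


AW = (FC - WP) * D
   = (0.4 - 0.11) * 900
   = 0.29 * 900
   = 261 mm


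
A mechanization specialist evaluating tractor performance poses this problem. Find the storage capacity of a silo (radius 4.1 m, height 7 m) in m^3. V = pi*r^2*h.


V = pi * r^2 * h
  = pi * 4.1^2 * 7
  = pi * 16.81 * 7
  = 369.67 m^3


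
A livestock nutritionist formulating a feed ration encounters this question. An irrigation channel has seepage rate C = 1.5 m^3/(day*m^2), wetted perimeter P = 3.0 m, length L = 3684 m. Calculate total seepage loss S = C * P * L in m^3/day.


S = C * P * L
  = 1.5 * 3.0 * 3684
  = 16578 m^3/day


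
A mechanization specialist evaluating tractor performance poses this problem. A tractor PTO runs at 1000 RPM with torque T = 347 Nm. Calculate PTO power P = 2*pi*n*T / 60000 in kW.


P = 2*pi*n*T / 60000
  = 2*pi * 1000 * 347 / 60000
  = 2180265.30 / 60000
  = 36.34 kW


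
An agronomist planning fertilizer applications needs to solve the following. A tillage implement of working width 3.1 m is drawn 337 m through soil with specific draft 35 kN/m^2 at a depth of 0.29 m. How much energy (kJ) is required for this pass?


E = k * d * w * L
  = 35 * 0.29 * 3.1 * 337
  = 10603.71 kJ


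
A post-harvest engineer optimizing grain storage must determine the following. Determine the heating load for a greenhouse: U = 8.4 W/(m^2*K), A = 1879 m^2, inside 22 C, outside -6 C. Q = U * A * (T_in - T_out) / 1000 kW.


dT = 22 - (-6) = 28 K
Q = U * A * dT
  = 8.4 * 1879 * 28
  = 441940.80 W = 441.94 kW


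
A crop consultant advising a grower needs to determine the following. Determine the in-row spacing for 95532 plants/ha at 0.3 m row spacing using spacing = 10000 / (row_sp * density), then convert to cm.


spacing = 10000 / (row_sp * density)
        = 10000 / (0.3 * 95532)
        = 10000 / 28659.60
        = 0.34892 m = 34.89 cm


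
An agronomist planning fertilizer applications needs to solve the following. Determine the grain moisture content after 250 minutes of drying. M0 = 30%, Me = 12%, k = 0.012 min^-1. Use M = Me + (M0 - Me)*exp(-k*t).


M = Me + (M0 - Me) * e^(-k*t)
  = 12 + (30 - 12) * e^(-0.012*250)
  = 12 + 18 * e^(-3)
  = 12 + 18 * 0.04979
  = 12 + 0.8962
  = 12.90%


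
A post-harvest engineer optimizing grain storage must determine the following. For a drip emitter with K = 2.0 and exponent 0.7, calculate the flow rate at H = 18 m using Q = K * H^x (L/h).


Q = K * H^x
  = 2.0 * 18^0.7
  = 2.0 * 7.5629
  = 15.13 L/h


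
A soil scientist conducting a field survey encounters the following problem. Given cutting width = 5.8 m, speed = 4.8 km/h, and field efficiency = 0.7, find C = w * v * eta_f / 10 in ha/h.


C = w * v * eta_f / 10
  = 5.8 * 4.8 * 0.7 / 10
  = 19.49 / 10
  = 1.95 ha/h


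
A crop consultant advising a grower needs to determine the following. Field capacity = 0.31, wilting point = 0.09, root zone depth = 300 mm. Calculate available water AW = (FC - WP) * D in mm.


AW = (FC - WP) * D
   = (0.31 - 0.09) * 300
   = 0.22 * 300
   = 66 mm


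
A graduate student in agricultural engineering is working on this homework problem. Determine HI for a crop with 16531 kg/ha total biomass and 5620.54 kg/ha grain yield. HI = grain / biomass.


HI = grain_yield / biomass
   = 5620.54 / 16531
   = 0.34


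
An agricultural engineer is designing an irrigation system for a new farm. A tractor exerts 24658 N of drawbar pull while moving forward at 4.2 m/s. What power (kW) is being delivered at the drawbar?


P = F * v / 1000
  = 24658 * 4.2 / 1000
  = 103563.60 / 1000
  = 103.56 kW


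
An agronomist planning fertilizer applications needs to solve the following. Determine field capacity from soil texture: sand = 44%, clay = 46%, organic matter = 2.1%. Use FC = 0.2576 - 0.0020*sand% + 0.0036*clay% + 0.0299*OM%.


FC = 0.2576 - 0.0020*44 + 0.0036*46 + 0.0299*2.1
   = 0.2576 - 0.0880 + 0.1656 + 0.0628
   = 0.3980


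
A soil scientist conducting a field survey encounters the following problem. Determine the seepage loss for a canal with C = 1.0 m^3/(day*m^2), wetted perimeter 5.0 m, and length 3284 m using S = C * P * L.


S = C * P * L
  = 1.0 * 5.0 * 3284
  = 16420 m^3/day


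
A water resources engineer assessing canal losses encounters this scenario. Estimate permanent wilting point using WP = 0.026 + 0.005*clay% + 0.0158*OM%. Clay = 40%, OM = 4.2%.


WP = 0.026 + 0.005*40 + 0.0158*4.2
   = 0.026 + 0.2000 + 0.0664
   = 0.2924


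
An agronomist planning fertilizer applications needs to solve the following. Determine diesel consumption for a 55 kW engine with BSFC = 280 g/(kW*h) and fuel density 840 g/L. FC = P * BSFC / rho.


FC = P * BSFC / rho_fuel
   = 55 * 280 / 840
   = 15400 / 840
   = 18.33 L/h


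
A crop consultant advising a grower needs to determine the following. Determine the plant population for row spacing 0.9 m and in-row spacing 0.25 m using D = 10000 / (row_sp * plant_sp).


D = 10000 / (row_sp * plant_sp)
  = 10000 / (0.9 * 0.25)
  = 10000 / 0.2250
  = 44444.44 plants/ha


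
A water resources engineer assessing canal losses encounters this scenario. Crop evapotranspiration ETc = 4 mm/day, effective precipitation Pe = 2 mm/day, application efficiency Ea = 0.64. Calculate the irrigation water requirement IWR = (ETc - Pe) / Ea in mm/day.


IWR = (ETc - Pe) / Ea
    = (4 - 2) / 0.64
    = 2 / 0.64
    = 3.13 mm/day
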